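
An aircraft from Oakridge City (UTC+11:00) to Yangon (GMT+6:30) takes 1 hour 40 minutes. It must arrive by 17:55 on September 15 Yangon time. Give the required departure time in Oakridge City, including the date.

20:45 on September 15

Target arrival in UTC: 17:55 − 6:30 = 11:25 on Sep 15.
Subtract 1 hour 40 minutes → departure 09:45 UTC on Sep 15.
Oakridge City is UTC+11:00: 09:45 + 11:00 = 20:45 on Sep 15.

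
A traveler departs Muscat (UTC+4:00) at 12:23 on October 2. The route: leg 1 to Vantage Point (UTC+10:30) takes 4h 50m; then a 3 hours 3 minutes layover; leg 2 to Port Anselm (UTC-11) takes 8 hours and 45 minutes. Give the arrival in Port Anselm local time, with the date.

14:01 on October 2

Convert departure to UTC: 12:23 − 4:00 = 08:23 UTC on Oct 2.
Add 4 hours 50 minutes leg 1 → 13:13 UTC.
Add 3 hours and 3 minutes layover in Vantage Point → 16:16 UTC.
Add 8 hours and 45 minutes leg 2 → 01:01 UTC (Oct 3).
Port Anselm is UTC−11:00, so local arrival = 01:01 − 11:00 = 14:01 on Oct 2.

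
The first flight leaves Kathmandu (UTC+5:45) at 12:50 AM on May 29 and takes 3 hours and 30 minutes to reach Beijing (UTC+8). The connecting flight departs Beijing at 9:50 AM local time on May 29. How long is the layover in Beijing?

Convert departure to UTC: 12:50 AM − 5:45 = 7:05 PM UTC on May 28.
Add 3 hours 30 minutes flight time → 10:35 PM UTC.
Beijing is UTC+8:00, so local arrival = 10:35 PM + 8:00 = 6:35 AM on May 29.
Layover = 9:50 AM − 6:35 AM = 3 hours 15 minutes.

3 hours 15 minutes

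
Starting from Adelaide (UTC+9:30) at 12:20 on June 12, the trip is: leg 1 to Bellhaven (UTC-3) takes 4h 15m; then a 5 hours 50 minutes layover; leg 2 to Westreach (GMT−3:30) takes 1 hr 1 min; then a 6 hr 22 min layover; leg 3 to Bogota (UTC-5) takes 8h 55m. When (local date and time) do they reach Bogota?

00:13 on June 13

Convert departure to UTC: 12:20 − 9:30 = 02:50 UTC on Jun 12.
Add 4 hours 15 minutes leg 1 → 07:05 UTC.
Add 5 hours 50 minutes layover in Bellhaven → 12:55 UTC.
Add 1 hour 1 minute leg 2 → 13:56 UTC.
Add 6 hours and 22 minutes layover in Westreach → 20:18 UTC.
Add 8 hours 55 minutes leg 3 → 05:13 UTC (Jun 13).
Bogota is UTC−5:00, so local arrival = 05:13 − 5:00 = 00:13 on Jun 13.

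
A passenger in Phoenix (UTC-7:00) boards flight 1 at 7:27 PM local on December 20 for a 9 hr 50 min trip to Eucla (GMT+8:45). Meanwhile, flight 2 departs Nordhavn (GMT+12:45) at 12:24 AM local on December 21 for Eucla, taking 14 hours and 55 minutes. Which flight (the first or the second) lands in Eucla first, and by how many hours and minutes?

the second, by 9 hours 43 minutes

Flight 1 in UTC: 7:27 PM + 7:00 = 2:27 AM on Dec 21.
+9 hours and 50 minutes → arrive 12:17 PM UTC on Dec 21.
Flight 2 in UTC: 12:24 AM − 12:45 = 11:39 AM on Dec 20.
+14 hours and 55 minutes → arrive 2:34 AM UTC on Dec 21.
Flight 2 lands earlier by 9 hours 43 minutes.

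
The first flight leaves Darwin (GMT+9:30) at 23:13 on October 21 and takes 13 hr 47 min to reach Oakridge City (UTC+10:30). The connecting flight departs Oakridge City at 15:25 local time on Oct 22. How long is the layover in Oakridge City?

1 hour 25 minutes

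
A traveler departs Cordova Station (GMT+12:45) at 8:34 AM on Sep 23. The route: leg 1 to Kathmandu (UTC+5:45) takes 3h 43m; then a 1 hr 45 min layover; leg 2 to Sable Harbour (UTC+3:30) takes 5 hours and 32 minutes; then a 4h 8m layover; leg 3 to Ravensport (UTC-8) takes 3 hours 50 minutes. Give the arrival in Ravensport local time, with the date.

Convert departure to UTC: 8:34 AM − 12:45 = 7:49 PM UTC on Sep 22.
Add 3 hours 43 minutes leg 1 → 11:32 PM UTC.
Add 1 hour 45 minutes layover in Kathmandu → 1:17 AM UTC (Sep 23).
Add 5 hours and 32 minutes leg 2 → 6:49 AM UTC.
Add 4 hours 8 minutes layover in Sable Harbour → 10:57 AM UTC.
Add 3 hours 50 minutes leg 3 → 2:47 PM UTC.
Ravensport is UTC−8:00, so local arrival = 2:47 PM − 8:00 = 6:47 AM on Sep 23.

6:47 AM on September 23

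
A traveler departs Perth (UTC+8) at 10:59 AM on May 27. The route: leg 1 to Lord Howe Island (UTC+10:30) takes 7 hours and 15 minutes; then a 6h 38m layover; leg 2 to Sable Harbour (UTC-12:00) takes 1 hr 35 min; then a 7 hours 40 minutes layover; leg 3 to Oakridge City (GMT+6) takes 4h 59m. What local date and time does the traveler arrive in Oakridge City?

1:06 PM on May 28

Convert departure to UTC: 10:59 AM − 8:00 = 2:59 AM UTC on May 27.
Add 7 hours 15 minutes leg 1 → 10:14 AM UTC.
Add 6 hours 38 minutes layover in Lord Howe Island → 4:52 PM UTC.
Add 1 hour and 35 minutes leg 2 → 6:27 PM UTC.
Add 7 hours 40 minutes layover in Sable Harbour → 2:07 AM UTC (May 28).
Add 4 hours 59 minutes leg 3 → 7:06 AM UTC.
Oakridge City is UTC+6:00, so local arrival = 7:06 AM + 6:00 = 1:06 PM on May 28.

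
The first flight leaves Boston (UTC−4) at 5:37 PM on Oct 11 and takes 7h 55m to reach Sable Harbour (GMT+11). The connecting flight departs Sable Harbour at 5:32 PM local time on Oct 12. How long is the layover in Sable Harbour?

1 hour

Convert departure to UTC: 5:37 PM + 4:00 = 9:37 PM UTC on Oct 11.
Add 7 hours 55 minutes flight time → 5:32 AM UTC (Oct 12).
Sable Harbour is UTC+11:00, so local arrival = 5:32 AM + 11:00 = 4:32 PM on Oct 12.
Layover = 5:32 PM − 4:32 PM = 1 hour.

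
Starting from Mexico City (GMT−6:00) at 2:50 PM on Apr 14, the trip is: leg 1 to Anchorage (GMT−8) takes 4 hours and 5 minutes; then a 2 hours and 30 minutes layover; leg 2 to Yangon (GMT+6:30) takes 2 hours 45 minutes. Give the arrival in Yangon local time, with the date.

12:40 PM on April 15

Convert departure to UTC: 2:50 PM + 6:00 = 8:50 PM UTC on Apr 14.
Add 4 hours and 5 minutes leg 1 → 12:55 AM UTC (Apr 15).
Add 2 hours and 30 minutes layover in Anchorage → 3:25 AM UTC.
Add 2 hours 45 minutes leg 2 → 6:10 AM UTC.
Yangon is UTC+6:30, so local arrival = 6:10 AM + 6:30 = 12:40 PM on Apr 15.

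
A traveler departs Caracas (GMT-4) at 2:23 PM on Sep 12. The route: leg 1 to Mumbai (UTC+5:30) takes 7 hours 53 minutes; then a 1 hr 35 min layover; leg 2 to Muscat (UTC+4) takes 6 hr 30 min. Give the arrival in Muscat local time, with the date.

Convert departure to UTC: 2:23 PM + 4:00 = 6:23 PM UTC on Sep 12.
Add 7 hours and 53 minutes leg 1 → 2:16 AM UTC (Sep 13).
Add 1 hour and 35 minutes layover in Mumbai → 3:51 AM UTC.
Add 6 hours and 30 minutes leg 2 → 10:21 AM UTC.
Muscat is UTC+4:00, so local arrival = 10:21 AM + 4:00 = 2:21 PM on Sep 13.

2:21 PM on September 13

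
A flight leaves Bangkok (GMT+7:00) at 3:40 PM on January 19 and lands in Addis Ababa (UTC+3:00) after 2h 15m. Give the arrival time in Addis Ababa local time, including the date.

Addis Ababa is 4:00 behind Bangkok.
After 2 hours and 15 minutes it is 5:55 PM in Bangkok.
Shift by the zone difference: 5:55 PM − 4:00 = 1:55 PM on Jan 19 in Addis Ababa.

1:55 PM on January 19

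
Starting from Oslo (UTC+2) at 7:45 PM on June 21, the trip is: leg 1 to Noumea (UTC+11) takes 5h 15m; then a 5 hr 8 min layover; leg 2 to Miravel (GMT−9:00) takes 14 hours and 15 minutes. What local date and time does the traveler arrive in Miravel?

Convert departure to UTC: 7:45 PM − 2:00 = 5:45 PM UTC on Jun 21.
Add 5 hours and 15 minutes leg 1 → 11:00 PM UTC.
Add 5 hours and 8 minutes layover in Noumea → 4:08 AM UTC (Jun 22).
Add 14 hours and 15 minutes leg 2 → 6:23 PM UTC.
Miravel is UTC−9:00, so local arrival = 6:23 PM − 9:00 = 9:23 AM on Jun 22.

9:23 AM on Jun 22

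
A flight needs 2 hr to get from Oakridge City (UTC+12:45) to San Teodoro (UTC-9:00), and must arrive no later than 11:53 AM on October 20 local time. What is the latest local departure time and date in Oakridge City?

Target arrival in UTC: 11:53 AM + 9:00 = 8:53 PM on Oct 20.
Subtract 2 hours → departure 6:53 PM UTC on Oct 20.
Oakridge City is UTC+12:45: 6:53 PM + 12:45 = 7:38 AM on Oct 21.

7:38 AM on October 21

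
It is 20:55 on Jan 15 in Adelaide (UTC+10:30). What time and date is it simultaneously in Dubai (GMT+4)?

In UTC: 20:55 − 10:30 = 10:25 on Jan 15.
Dubai is UTC+4:00: 10:25 + 4:00 = 14:25 on Jan 15.

14:25 on January 15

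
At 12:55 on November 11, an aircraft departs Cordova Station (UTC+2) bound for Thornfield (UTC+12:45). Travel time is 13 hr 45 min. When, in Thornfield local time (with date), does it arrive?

13:25 on Nov 12

Convert departure to UTC: 12:55 − 2:00 = 10:55 UTC on Nov 11.
Add 13 hours and 45 minutes travel time → 00:40 UTC (Nov 12).
Thornfield is UTC+12:45, so local arrival = 00:40 + 12:45 = 13:25 on Nov 12.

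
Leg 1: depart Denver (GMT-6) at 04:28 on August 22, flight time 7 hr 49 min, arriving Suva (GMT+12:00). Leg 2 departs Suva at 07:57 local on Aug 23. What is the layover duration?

Convert departure to UTC: 04:28 + 6:00 = 10:28 UTC on Aug 22.
Add 7 hours and 49 minutes flight time → 18:17 UTC.
Suva is UTC+12:00, so local arrival = 18:17 + 12:00 = 06:17 on Aug 23.
Layover = 07:57 − 06:17 = 1 hour 40 minutes.

1 hour 40 minutes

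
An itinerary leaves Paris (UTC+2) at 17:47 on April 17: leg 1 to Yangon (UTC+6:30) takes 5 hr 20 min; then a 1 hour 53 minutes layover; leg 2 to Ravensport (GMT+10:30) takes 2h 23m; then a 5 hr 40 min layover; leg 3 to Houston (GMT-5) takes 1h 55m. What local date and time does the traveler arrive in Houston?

03:58 on April 18

Convert departure to UTC: 17:47 − 2:00 = 15:47 UTC on Apr 17.
Add 5 hours and 20 minutes leg 1 → 21:07 UTC.
Add 1 hour and 53 minutes layover in Yangon → 23:00 UTC.
Add 2 hours 23 minutes leg 2 → 01:23 UTC (Apr 18).
Add 5 hours 40 minutes layover in Ravensport → 07:03 UTC.
Add 1 hour and 55 minutes leg 3 → 08:58 UTC.
Houston is UTC−5:00, so local arrival = 08:58 − 5:00 = 03:58 on Apr 18.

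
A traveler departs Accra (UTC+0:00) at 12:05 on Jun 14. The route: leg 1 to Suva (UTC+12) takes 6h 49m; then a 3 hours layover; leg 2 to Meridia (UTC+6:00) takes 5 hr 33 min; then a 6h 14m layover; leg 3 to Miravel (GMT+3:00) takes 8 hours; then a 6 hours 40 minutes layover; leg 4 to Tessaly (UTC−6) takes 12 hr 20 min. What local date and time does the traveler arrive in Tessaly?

06:41 on Jun 16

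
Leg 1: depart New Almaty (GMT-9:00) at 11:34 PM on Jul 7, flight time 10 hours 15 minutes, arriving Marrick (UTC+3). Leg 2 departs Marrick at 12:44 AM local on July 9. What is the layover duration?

Convert departure to UTC: 11:34 PM + 9:00 = 8:34 AM UTC on Jul 8.
Add 10 hours 15 minutes flight time → 6:49 PM UTC.
Marrick is UTC+3:00, so local arrival = 6:49 PM + 3:00 = 9:49 PM on Jul 8.
Layover = 12:44 AM − 9:49 PM (+1 day) = 2 hours 55 minutes.

2 hours 55 minutes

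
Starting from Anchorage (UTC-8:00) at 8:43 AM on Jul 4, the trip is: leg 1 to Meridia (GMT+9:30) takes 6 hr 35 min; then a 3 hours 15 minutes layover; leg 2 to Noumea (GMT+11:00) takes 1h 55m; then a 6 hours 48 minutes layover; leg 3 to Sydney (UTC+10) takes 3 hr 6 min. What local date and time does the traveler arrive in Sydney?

Convert departure to UTC: 8:43 AM + 8:00 = 4:43 PM UTC on Jul 4.
Add 6 hours and 35 minutes leg 1 → 11:18 PM UTC.
Add 3 hours and 15 minutes layover in Meridia → 2:33 AM UTC (Jul 5).
Add 1 hour and 55 minutes leg 2 → 4:28 AM UTC.
Add 6 hours 48 minutes layover in Noumea → 11:16 AM UTC.
Add 3 hours and 6 minutes leg 3 → 2:22 PM UTC.
Sydney is UTC+10:00, so local arrival = 2:22 PM + 10:00 = 12:22 AM on Jul 6.

12:22 AM on Jul 6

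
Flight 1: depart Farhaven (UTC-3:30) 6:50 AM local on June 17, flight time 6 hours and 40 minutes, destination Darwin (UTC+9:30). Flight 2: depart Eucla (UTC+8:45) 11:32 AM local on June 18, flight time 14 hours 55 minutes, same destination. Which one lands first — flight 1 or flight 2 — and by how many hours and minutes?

Flight 1 in UTC: 6:50 AM + 3:30 = 10:20 AM on Jun 17.
+6 hours 40 minutes → arrive 5:00 PM UTC on Jun 17.
Flight 2 in UTC: 11:32 AM − 8:45 = 2:47 AM on Jun 18.
+14 hours 55 minutes → arrive 5:42 PM UTC on Jun 18.
Flight 1 lands earlier by 24 hours 42 minutes.

the first, by 24 hours 42 minutes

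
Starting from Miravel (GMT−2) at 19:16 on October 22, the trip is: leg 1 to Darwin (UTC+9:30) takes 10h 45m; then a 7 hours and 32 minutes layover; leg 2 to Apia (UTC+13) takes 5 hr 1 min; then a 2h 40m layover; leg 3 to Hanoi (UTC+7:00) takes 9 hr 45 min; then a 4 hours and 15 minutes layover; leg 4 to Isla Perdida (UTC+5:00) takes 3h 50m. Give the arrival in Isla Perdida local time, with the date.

22:04 on October 24

Convert departure to UTC: 19:16 + 2:00 = 21:16 UTC on Oct 22.
Add 10 hours 45 minutes leg 1 → 08:01 UTC (Oct 23).
Add 7 hours and 32 minutes layover in Darwin → 15:33 UTC.
Add 5 hours and 1 minute leg 2 → 20:34 UTC.
Add 2 hours 40 minutes layover in Apia → 23:14 UTC.
Add 9 hours and 45 minutes leg 3 → 08:59 UTC (Oct 24).
Add 4 hours and 15 minutes layover in Hanoi → 13:14 UTC.
Add 3 hours and 50 minutes leg 4 → 17:04 UTC.
Isla Perdida is UTC+5:00, so local arrival = 17:04 + 5:00 = 22:04 on Oct 24.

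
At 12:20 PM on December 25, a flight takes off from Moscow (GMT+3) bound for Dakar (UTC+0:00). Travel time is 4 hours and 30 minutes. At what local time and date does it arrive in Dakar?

Convert departure to UTC: 12:20 PM − 3:00 = 9:20 AM UTC on Dec 25.
Add 4 hours and 30 minutes travel time → 1:50 PM UTC.
Dakar is UTC+0, so local arrival is the same: 1:50 PM on Dec 25.

1:50 PM on Dec 25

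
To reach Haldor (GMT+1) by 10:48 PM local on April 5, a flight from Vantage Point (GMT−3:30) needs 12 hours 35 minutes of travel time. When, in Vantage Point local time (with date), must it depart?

5:43 AM on Apr 5

Target arrival in UTC: 10:48 PM − 1:00 = 9:48 PM on Apr 5.
Subtract 12 hours 35 minutes → departure 9:13 AM UTC on Apr 5.
Vantage Point is UTC−3:30: 9:13 AM − 3:30 = 5:43 AM on Apr 5.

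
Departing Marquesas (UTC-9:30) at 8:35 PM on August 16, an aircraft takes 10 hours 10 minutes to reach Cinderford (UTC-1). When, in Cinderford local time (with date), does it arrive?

3:15 PM on August 17

Cinderford is 8:30 ahead of Marquesas.
After 10 hours and 10 minutes it is 6:45 AM (Aug 17) in Marquesas.
Shift by the zone difference: 6:45 AM + 8:30 = 3:15 PM on Aug 17 in Cinderford.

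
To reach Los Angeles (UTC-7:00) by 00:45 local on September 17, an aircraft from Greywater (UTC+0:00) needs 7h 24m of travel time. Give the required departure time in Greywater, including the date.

Target arrival in UTC: 00:45 + 7:00 = 07:45 on Sep 17.
Subtract 7 hours and 24 minutes → departure 00:21 UTC on Sep 17.
Greywater is UTC+0, so departure is 00:21 on Sep 17.

00:21 on September 17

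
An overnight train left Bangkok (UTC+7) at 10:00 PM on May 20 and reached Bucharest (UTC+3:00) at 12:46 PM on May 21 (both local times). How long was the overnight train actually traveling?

Departure in UTC: 10:00 PM − 7:00 = 3:00 PM on May 20.
Arrival in UTC: 12:46 PM − 3:00 = 9:46 AM on May 21.
Elapsed = 9:46 AM − 3:00 PM (+1 day) = 18 hours 46 minutes.

18 hours 46 minutes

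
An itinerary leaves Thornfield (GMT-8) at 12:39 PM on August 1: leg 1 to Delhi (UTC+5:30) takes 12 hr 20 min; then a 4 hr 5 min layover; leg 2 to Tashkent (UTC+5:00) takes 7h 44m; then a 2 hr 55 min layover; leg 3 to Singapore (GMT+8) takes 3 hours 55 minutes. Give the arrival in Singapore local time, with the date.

11:38 AM on August 3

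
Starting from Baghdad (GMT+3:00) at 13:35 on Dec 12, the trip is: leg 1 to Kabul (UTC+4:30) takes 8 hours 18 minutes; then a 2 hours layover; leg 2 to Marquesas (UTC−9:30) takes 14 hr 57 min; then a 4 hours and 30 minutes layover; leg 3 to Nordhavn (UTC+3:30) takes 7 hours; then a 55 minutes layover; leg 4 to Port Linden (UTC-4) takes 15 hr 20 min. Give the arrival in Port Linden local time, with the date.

11:35 on Dec 14

Convert departure to UTC: 13:35 − 3:00 = 10:35 UTC on Dec 12.
Add 8 hours 18 minutes leg 1 → 18:53 UTC.
Add 2 hours layover in Kabul → 20:53 UTC.
Add 14 hours 57 minutes leg 2 → 11:50 UTC (Dec 13).
Add 4 hours 30 minutes layover in Marquesas → 16:20 UTC.
Add 7 hours leg 3 → 23:20 UTC.
Add 55 minutes layover in Nordhavn → 00:15 UTC (Dec 14).
Add 15 hours and 20 minutes leg 4 → 15:35 UTC.
Port Linden is UTC−4:00, so local arrival = 15:35 − 4:00 = 11:35 on Dec 14.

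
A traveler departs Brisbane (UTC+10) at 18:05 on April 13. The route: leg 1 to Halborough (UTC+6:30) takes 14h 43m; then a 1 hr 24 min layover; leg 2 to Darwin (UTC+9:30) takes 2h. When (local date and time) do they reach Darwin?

Convert departure to UTC: 18:05 − 10:00 = 08:05 UTC on Apr 13.
Add 14 hours and 43 minutes leg 1 → 22:48 UTC.
Add 1 hour 24 minutes layover in Halborough → 00:12 UTC (Apr 14).
Add 2 hours leg 2 → 02:12 UTC.
Darwin is UTC+9:30, so local arrival = 02:12 + 9:30 = 11:42 on Apr 14.

11:42 on April 14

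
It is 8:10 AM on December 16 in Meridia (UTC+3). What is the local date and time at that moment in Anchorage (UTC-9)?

In UTC: 8:10 AM − 3:00 = 5:10 AM on Dec 16.
Anchorage is UTC−9:00: 5:10 AM − 9:00 = 8:10 PM on Dec 15.

8:10 PM on December 15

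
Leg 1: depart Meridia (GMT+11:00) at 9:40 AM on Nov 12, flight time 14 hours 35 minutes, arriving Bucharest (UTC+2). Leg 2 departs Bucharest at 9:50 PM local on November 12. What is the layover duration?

6 hours 35 minutes

Convert departure to UTC: 9:40 AM − 11:00 = 10:40 PM UTC on Nov 11.
Add 14 hours and 35 minutes flight time → 1:15 PM UTC (Nov 12).
Bucharest is UTC+2:00, so local arrival = 1:15 PM + 2:00 = 3:15 PM on Nov 12.
Layover = 9:50 PM − 3:15 PM = 6 hours 35 minutes.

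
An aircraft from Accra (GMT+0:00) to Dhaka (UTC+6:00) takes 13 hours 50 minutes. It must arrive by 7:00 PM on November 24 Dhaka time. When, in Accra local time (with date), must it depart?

11:10 PM on November 23

Target arrival in UTC: 7:00 PM − 6:00 = 1:00 PM on Nov 24.
Subtract 13 hours 50 minutes → departure 11:10 PM UTC on Nov 23.
Accra is UTC+0, so departure is 11:10 PM on Nov 23.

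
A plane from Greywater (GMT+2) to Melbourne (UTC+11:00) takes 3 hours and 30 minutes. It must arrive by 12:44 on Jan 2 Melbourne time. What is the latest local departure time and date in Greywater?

00:14 on January 2

Target arrival in UTC: 12:44 − 11:00 = 01:44 on Jan 2.
Subtract 3 hours 30 minutes → departure 22:14 UTC on Jan 1.
Greywater is UTC+2:00: 22:14 + 2:00 = 00:14 on Jan 2.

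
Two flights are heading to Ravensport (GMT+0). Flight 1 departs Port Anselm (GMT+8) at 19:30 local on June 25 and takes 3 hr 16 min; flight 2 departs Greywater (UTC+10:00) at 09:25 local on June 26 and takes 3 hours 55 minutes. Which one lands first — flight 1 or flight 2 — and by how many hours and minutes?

Flight 1 in UTC: 19:30 − 8:00 = 11:30 on Jun 25.
+3 hours and 16 minutes → arrive 14:46 UTC on Jun 25.
Flight 2 in UTC: 09:25 − 10:00 = 23:25 on Jun 25.
+3 hours 55 minutes → arrive 03:20 UTC on Jun 26.
Flight 1 lands earlier by 12 hours 34 minutes.

the first, by 12 hours 34 minutes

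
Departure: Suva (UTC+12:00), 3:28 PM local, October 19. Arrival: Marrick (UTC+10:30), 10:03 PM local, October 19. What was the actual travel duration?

Departure in UTC: 3:28 PM − 12:00 = 3:28 AM on Oct 19.
Arrival in UTC: 10:03 PM − 10:30 = 11:33 AM on Oct 19.
Elapsed = 11:33 AM − 3:28 AM = 8 hours 5 minutes.

8 hours 5 minutes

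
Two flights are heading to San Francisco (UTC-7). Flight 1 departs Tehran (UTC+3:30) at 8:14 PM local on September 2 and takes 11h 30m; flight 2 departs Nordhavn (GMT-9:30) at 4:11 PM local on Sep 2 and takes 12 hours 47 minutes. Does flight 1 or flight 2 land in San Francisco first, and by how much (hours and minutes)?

Flight 1 in UTC: 8:14 PM − 3:30 = 4:44 PM on Sep 2.
+11 hours and 30 minutes → arrive 4:14 AM UTC on Sep 3.
Flight 2 in UTC: 4:11 PM + 9:30 = 1:41 AM on Sep 3.
+12 hours 47 minutes → arrive 2:28 PM UTC on Sep 3.
Flight 1 lands earlier by 10 hours 14 minutes.

the first, by 10 hours 14 minutes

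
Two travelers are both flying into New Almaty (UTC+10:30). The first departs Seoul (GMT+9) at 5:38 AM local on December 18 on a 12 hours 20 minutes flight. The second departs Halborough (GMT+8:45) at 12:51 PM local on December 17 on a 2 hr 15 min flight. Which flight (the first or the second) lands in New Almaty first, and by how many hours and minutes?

Flight 1 in UTC: 5:38 AM − 9:00 = 8:38 PM on Dec 17.
+12 hours 20 minutes → arrive 8:58 AM UTC on Dec 18.
Flight 2 in UTC: 12:51 PM − 8:45 = 4:06 AM on Dec 17.
+2 hours 15 minutes → arrive 6:21 AM UTC on Dec 17.
Flight 2 lands earlier by 26 hours 37 minutes.

the second, by 26 hours 37 minutes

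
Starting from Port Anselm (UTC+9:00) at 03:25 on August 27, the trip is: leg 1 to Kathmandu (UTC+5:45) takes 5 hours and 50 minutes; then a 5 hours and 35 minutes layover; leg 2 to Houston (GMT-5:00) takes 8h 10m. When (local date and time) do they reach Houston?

Convert departure to UTC: 03:25 − 9:00 = 18:25 UTC on Aug 26.
Add 5 hours and 50 minutes leg 1 → 00:15 UTC (Aug 27).
Add 5 hours 35 minutes layover in Kathmandu → 05:50 UTC.
Add 8 hours 10 minutes leg 2 → 14:00 UTC.
Houston is UTC−5:00, so local arrival = 14:00 − 5:00 = 09:00 on Aug 27.

09:00 on Aug 27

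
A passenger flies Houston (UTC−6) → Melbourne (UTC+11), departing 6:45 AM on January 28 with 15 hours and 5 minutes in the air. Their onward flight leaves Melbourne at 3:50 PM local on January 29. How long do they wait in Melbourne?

Convert departure to UTC: 6:45 AM + 6:00 = 12:45 PM UTC on Jan 28.
Add 15 hours and 5 minutes flight time → 3:50 AM UTC (Jan 29).
Melbourne is UTC+11:00, so local arrival = 3:50 AM + 11:00 = 2:50 PM on Jan 29.
Layover = 3:50 PM − 2:50 PM = 1 hour.

1 hour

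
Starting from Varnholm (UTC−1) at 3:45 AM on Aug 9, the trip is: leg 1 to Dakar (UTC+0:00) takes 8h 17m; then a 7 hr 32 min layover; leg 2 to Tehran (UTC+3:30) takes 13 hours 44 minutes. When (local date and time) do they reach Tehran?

1:48 PM on Aug 10

Convert departure to UTC: 3:45 AM + 1:00 = 4:45 AM UTC on Aug 9.
Add 8 hours 17 minutes leg 1 → 1:02 PM UTC.
Add 7 hours 32 minutes layover in Dakar → 8:34 PM UTC.
Add 13 hours 44 minutes leg 2 → 10:18 AM UTC (Aug 10).
Tehran is UTC+3:30, so local arrival = 10:18 AM + 3:30 = 1:48 PM on Aug 10.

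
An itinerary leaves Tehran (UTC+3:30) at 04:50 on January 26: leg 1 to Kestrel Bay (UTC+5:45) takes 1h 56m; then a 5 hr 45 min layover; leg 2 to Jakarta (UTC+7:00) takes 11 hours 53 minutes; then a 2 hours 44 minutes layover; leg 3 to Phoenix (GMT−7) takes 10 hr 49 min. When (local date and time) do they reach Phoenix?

03:27 on January 27

Convert departure to UTC: 04:50 − 3:30 = 01:20 UTC on Jan 26.
Add 1 hour 56 minutes leg 1 → 03:16 UTC.
Add 5 hours and 45 minutes layover in Kestrel Bay → 09:01 UTC.
Add 11 hours and 53 minutes leg 2 → 20:54 UTC.
Add 2 hours and 44 minutes layover in Jakarta → 23:38 UTC.
Add 10 hours 49 minutes leg 3 → 10:27 UTC (Jan 27).
Phoenix is UTC−7:00, so local arrival = 10:27 − 7:00 = 03:27 on Jan 27.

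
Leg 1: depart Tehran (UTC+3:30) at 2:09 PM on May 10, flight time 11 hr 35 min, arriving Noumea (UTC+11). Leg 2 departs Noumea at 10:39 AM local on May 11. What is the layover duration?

1 hour 25 minutes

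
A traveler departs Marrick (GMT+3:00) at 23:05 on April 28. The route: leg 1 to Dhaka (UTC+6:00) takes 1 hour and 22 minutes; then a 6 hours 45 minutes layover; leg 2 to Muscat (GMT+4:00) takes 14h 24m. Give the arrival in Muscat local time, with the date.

22:36 on April 29

Convert departure to UTC: 23:05 − 3:00 = 20:05 UTC on Apr 28.
Add 1 hour and 22 minutes leg 1 → 21:27 UTC.
Add 6 hours 45 minutes layover in Dhaka → 04:12 UTC (Apr 29).
Add 14 hours and 24 minutes leg 2 → 18:36 UTC.
Muscat is UTC+4:00, so local arrival = 18:36 + 4:00 = 22:36 on Apr 29.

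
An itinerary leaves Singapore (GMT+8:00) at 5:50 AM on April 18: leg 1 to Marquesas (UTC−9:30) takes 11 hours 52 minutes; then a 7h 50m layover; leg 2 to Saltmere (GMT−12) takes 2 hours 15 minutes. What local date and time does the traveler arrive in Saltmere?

7:47 AM on April 18

Convert departure to UTC: 5:50 AM − 8:00 = 9:50 PM UTC on Apr 17.
Add 11 hours 52 minutes leg 1 → 9:42 AM UTC (Apr 18).
Add 7 hours 50 minutes layover in Marquesas → 5:32 PM UTC.
Add 2 hours 15 minutes leg 2 → 7:47 PM UTC.
Saltmere is UTC−12:00, so local arrival = 7:47 PM − 12:00 = 7:47 AM on Apr 18.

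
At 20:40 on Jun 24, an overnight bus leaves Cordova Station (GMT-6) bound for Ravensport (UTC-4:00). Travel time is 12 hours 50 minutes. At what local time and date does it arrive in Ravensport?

11:30 on June 25

Ravensport is 2:00 ahead of Cordova Station.
After 12 hours 50 minutes it is 09:30 (Jun 25) in Cordova Station.
Shift by the zone difference: 09:30 + 2:00 = 11:30 on Jun 25 in Ravensport.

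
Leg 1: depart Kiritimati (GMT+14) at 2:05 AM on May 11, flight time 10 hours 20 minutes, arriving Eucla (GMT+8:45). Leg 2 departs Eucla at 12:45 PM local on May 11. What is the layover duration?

5 hours 35 minutes

Convert departure to UTC: 2:05 AM − 14:00 = 12:05 PM UTC on May 10.
Add 10 hours and 20 minutes flight time → 10:25 PM UTC.
Eucla is UTC+8:45, so local arrival = 10:25 PM + 8:45 = 7:10 AM on May 11.
Layover = 12:45 PM − 7:10 AM = 5 hours 35 minutes.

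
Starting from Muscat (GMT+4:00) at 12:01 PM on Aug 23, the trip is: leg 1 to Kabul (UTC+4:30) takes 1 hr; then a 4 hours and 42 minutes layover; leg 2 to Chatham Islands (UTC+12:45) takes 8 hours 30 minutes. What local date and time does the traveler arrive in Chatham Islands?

10:58 AM on August 24

Convert departure to UTC: 12:01 PM − 4:00 = 8:01 AM UTC on Aug 23.
Add 1 hour leg 1 → 9:01 AM UTC.
Add 4 hours 42 minutes layover in Kabul → 1:43 PM UTC.
Add 8 hours 30 minutes leg 2 → 10:13 PM UTC.
Chatham Islands is UTC+12:45, so local arrival = 10:13 PM + 12:45 = 10:58 AM on Aug 24.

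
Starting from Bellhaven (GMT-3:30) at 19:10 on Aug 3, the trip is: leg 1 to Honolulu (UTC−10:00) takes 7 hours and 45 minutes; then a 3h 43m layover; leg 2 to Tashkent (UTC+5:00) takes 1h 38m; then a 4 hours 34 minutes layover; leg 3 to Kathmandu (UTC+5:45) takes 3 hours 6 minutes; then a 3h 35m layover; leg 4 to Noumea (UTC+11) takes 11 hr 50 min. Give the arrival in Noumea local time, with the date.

21:51 on Aug 5

Convert departure to UTC: 19:10 + 3:30 = 22:40 UTC on Aug 3.
Add 7 hours 45 minutes leg 1 → 06:25 UTC (Aug 4).
Add 3 hours 43 minutes layover in Honolulu → 10:08 UTC.
Add 1 hour 38 minutes leg 2 → 11:46 UTC.
Add 4 hours and 34 minutes layover in Tashkent → 16:20 UTC.
Add 3 hours 6 minutes leg 3 → 19:26 UTC.
Add 3 hours 35 minutes layover in Kathmandu → 23:01 UTC.
Add 11 hours 50 minutes leg 4 → 10:51 UTC (Aug 5).
Noumea is UTC+11:00, so local arrival = 10:51 + 11:00 = 21:51 on Aug 5.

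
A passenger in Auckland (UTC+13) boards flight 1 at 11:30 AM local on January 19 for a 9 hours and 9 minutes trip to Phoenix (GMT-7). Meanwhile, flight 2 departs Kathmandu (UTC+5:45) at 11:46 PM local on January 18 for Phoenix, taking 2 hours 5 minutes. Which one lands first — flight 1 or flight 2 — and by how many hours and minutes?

the second, by 11 hours 33 minutes

Flight 1 in UTC: 11:30 AM − 13:00 = 10:30 PM on Jan 18.
+9 hours 9 minutes → arrive 7:39 AM UTC on Jan 19.
Flight 2 in UTC: 11:46 PM − 5:45 = 6:01 PM on Jan 18.
+2 hours 5 minutes → arrive 8:06 PM UTC on Jan 18.
Flight 2 lands earlier by 11 hours 33 minutes.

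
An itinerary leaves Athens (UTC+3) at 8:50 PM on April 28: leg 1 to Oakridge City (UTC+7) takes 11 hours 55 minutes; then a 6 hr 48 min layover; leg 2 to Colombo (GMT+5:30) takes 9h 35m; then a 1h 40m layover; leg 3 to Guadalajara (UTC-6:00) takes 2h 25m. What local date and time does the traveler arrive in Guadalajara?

8:13 PM on April 29

Convert departure to UTC: 8:50 PM − 3:00 = 5:50 PM UTC on Apr 28.
Add 11 hours 55 minutes leg 1 → 5:45 AM UTC (Apr 29).
Add 6 hours and 48 minutes layover in Oakridge City → 12:33 PM UTC.
Add 9 hours and 35 minutes leg 2 → 10:08 PM UTC.
Add 1 hour 40 minutes layover in Colombo → 11:48 PM UTC.
Add 2 hours and 25 minutes leg 3 → 2:13 AM UTC (Apr 30).
Guadalajara is UTC−6:00, so local arrival = 2:13 AM − 6:00 = 8:13 PM on Apr 29.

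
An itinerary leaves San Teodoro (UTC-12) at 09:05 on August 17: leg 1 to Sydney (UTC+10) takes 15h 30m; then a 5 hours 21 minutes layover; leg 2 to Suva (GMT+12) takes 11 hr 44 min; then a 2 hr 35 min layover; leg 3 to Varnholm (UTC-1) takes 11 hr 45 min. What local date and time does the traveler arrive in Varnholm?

Convert departure to UTC: 09:05 + 12:00 = 21:05 UTC on Aug 17.
Add 15 hours and 30 minutes leg 1 → 12:35 UTC (Aug 18).
Add 5 hours 21 minutes layover in Sydney → 17:56 UTC.
Add 11 hours 44 minutes leg 2 → 05:40 UTC (Aug 19).
Add 2 hours 35 minutes layover in Suva → 08:15 UTC.
Add 11 hours and 45 minutes leg 3 → 20:00 UTC.
Varnholm is UTC−1:00, so local arrival = 20:00 − 1:00 = 19:00 on Aug 19.

19:00 on August 19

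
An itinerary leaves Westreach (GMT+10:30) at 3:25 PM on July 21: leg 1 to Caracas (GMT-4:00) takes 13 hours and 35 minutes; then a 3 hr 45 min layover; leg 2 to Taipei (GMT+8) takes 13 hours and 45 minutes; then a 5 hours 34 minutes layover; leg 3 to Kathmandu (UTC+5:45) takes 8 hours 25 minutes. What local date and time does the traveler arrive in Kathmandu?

7:44 AM on Jul 23

Convert departure to UTC: 3:25 PM − 10:30 = 4:55 AM UTC on Jul 21.
Add 13 hours and 35 minutes leg 1 → 6:30 PM UTC.
Add 3 hours and 45 minutes layover in Caracas → 10:15 PM UTC.
Add 13 hours and 45 minutes leg 2 → 12:00 PM UTC (Jul 22).
Add 5 hours 34 minutes layover in Taipei → 5:34 PM UTC.
Add 8 hours and 25 minutes leg 3 → 1:59 AM UTC (Jul 23).
Kathmandu is UTC+5:45, so local arrival = 1:59 AM + 5:45 = 7:44 AM on Jul 23.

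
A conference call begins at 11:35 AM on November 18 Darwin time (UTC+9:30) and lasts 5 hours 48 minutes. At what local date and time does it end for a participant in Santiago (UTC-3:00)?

4:53 AM on November 18

Santiago is 12:30 behind Darwin.
After 5 hours and 48 minutes it is 5:23 PM in Darwin.
Shift by the zone difference: 5:23 PM − 12:30 = 4:53 AM on Nov 18 in Santiago.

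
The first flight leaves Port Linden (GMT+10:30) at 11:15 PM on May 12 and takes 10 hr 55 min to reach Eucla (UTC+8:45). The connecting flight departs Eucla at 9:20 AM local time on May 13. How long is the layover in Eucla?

55 minutes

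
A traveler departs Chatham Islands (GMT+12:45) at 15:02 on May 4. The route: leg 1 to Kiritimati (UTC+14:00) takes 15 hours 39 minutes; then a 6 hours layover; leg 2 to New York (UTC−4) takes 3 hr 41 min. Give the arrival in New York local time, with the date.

23:37 on May 4

Convert departure to UTC: 15:02 − 12:45 = 02:17 UTC on May 4.
Add 15 hours and 39 minutes leg 1 → 17:56 UTC.
Add 6 hours layover in Kiritimati → 23:56 UTC.
Add 3 hours and 41 minutes leg 2 → 03:37 UTC (May 5).
New York is UTC−4:00, so local arrival = 03:37 − 4:00 = 23:37 on May 4.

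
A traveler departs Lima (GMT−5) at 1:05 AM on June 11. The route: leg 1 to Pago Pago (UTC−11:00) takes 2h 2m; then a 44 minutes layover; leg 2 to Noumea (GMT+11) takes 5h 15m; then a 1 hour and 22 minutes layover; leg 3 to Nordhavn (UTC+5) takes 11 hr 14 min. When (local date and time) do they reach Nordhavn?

Convert departure to UTC: 1:05 AM + 5:00 = 6:05 AM UTC on Jun 11.
Add 2 hours 2 minutes leg 1 → 8:07 AM UTC.
Add 44 minutes layover in Pago Pago → 8:51 AM UTC.
Add 5 hours 15 minutes leg 2 → 2:06 PM UTC.
Add 1 hour 22 minutes layover in Noumea → 3:28 PM UTC.
Add 11 hours and 14 minutes leg 3 → 2:42 AM UTC (Jun 12).
Nordhavn is UTC+5:00, so local arrival = 2:42 AM + 5:00 = 7:42 AM on Jun 12.

7:42 AM on June 12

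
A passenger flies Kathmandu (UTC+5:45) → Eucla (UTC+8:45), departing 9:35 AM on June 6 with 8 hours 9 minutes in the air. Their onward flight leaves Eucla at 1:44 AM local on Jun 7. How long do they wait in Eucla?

5 hours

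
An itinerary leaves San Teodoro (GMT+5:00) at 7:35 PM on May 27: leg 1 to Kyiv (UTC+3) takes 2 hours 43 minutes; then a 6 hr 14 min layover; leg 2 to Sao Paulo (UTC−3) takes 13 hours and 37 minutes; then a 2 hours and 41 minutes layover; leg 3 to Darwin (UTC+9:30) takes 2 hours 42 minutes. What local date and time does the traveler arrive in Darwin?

4:02 AM on May 29

Convert departure to UTC: 7:35 PM − 5:00 = 2:35 PM UTC on May 27.
Add 2 hours 43 minutes leg 1 → 5:18 PM UTC.
Add 6 hours 14 minutes layover in Kyiv → 11:32 PM UTC.
Add 13 hours 37 minutes leg 2 → 1:09 PM UTC (May 28).
Add 2 hours and 41 minutes layover in Sao Paulo → 3:50 PM UTC.
Add 2 hours 42 minutes leg 3 → 6:32 PM UTC.
Darwin is UTC+9:30, so local arrival = 6:32 PM + 9:30 = 4:02 AM on May 29.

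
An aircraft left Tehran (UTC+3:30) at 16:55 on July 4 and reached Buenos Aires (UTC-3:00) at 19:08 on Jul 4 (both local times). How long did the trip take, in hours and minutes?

Buenos Aires is 6:30 behind Tehran.
Clock-face elapsed time (ignoring zones) is 2 hours 13 minutes.
Actual elapsed = 2 hours 13 minutes + 6:30 = 8 hours 43 minutes.

8 hours 43 minutes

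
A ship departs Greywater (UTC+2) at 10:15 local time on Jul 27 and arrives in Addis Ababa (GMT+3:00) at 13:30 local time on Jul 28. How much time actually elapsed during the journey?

Departure in UTC: 10:15 − 2:00 = 08:15 on Jul 27.
Arrival in UTC: 13:30 − 3:00 = 10:30 on Jul 28.
Elapsed = 10:30 − 08:15 (+1 day) = 26 hours 15 minutes.

26 hours 15 minutes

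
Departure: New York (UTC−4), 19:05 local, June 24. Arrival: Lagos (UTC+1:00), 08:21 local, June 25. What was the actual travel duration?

Lagos is 5:00 ahead of New York.
Clock-face elapsed time (ignoring zones) is 13 hours 16 minutes.
Actual elapsed = 13 hours 16 minutes − 5:00 = 8 hours 16 minutes.

8 hours 16 minutes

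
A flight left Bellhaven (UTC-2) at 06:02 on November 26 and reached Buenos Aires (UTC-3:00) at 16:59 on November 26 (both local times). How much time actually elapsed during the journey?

11 hours 57 minutes

Buenos Aires is 1:00 behind Bellhaven.
Clock-face elapsed time (ignoring zones) is 10 hours 57 minutes.
Actual elapsed = 10 hours 57 minutes + 1:00 = 11 hours 57 minutes.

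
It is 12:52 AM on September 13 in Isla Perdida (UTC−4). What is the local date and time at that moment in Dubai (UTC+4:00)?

8:52 AM on Sep 13

In UTC: 12:52 AM + 4:00 = 4:52 AM on Sep 13.
Dubai is UTC+4:00: 4:52 AM + 4:00 = 8:52 AM on Sep 13.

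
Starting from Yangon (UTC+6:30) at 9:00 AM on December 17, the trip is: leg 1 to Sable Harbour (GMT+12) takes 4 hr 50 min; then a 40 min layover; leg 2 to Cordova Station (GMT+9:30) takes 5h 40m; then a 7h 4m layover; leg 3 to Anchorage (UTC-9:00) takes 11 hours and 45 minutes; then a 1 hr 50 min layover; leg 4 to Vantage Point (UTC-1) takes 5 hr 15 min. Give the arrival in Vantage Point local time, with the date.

2:34 PM on December 18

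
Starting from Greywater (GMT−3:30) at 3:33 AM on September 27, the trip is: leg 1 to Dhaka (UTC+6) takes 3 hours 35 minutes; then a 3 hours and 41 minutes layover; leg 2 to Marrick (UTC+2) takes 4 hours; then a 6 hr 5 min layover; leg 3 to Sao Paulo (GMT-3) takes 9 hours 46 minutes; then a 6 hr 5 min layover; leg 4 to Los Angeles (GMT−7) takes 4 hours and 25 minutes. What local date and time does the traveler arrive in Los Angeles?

Convert departure to UTC: 3:33 AM + 3:30 = 7:03 AM UTC on Sep 27.
Add 3 hours 35 minutes leg 1 → 10:38 AM UTC.
Add 3 hours 41 minutes layover in Dhaka → 2:19 PM UTC.
Add 4 hours leg 2 → 6:19 PM UTC.
Add 6 hours 5 minutes layover in Marrick → 12:24 AM UTC (Sep 28).
Add 9 hours and 46 minutes leg 3 → 10:10 AM UTC.
Add 6 hours 5 minutes layover in Sao Paulo → 4:15 PM UTC.
Add 4 hours 25 minutes leg 4 → 8:40 PM UTC.
Los Angeles is UTC−7:00, so local arrival = 8:40 PM − 7:00 = 1:40 PM on Sep 28.

1:40 PM on September 28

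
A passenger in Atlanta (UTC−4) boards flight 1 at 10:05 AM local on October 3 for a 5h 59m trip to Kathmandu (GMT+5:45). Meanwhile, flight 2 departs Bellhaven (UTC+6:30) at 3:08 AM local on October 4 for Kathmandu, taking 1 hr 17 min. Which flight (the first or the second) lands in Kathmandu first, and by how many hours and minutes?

Flight 1 in UTC: 10:05 AM + 4:00 = 2:05 PM on Oct 3.
+5 hours 59 minutes → arrive 8:04 PM UTC on Oct 3.
Flight 2 in UTC: 3:08 AM − 6:30 = 8:38 PM on Oct 3.
+1 hour and 17 minutes → arrive 9:55 PM UTC on Oct 3.
Flight 1 lands earlier by 1 hour 51 minutes.

the first, by 1 hour 51 minutes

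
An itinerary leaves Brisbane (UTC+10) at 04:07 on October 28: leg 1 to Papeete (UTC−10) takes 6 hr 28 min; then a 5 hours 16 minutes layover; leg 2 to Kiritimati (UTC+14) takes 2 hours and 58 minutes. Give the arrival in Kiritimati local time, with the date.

22:49 on October 28

Convert departure to UTC: 04:07 − 10:00 = 18:07 UTC on Oct 27.
Add 6 hours and 28 minutes leg 1 → 00:35 UTC (Oct 28).
Add 5 hours and 16 minutes layover in Papeete → 05:51 UTC.
Add 2 hours 58 minutes leg 2 → 08:49 UTC.
Kiritimati is UTC+14:00, so local arrival = 08:49 + 14:00 = 22:49 on Oct 28.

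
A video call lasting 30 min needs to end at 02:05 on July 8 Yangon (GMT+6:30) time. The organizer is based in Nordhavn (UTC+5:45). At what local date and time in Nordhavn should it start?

00:50 on July 8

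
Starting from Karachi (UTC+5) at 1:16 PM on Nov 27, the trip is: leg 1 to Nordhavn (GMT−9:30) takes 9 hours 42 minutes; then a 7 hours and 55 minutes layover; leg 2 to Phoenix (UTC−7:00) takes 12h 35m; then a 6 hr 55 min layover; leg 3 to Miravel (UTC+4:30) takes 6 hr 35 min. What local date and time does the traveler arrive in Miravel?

Convert departure to UTC: 1:16 PM − 5:00 = 8:16 AM UTC on Nov 27.
Add 9 hours 42 minutes leg 1 → 5:58 PM UTC.
Add 7 hours 55 minutes layover in Nordhavn → 1:53 AM UTC (Nov 28).
Add 12 hours 35 minutes leg 2 → 2:28 PM UTC.
Add 6 hours and 55 minutes layover in Phoenix → 9:23 PM UTC.
Add 6 hours 35 minutes leg 3 → 3:58 AM UTC (Nov 29).
Miravel is UTC+4:30, so local arrival = 3:58 AM + 4:30 = 8:28 AM on Nov 29.

8:28 AM on November 29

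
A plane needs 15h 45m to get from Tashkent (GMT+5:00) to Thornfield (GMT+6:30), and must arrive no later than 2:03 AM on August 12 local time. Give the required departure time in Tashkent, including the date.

Target arrival in UTC: 2:03 AM − 6:30 = 7:33 PM on Aug 11.
Subtract 15 hours 45 minutes → departure 3:48 AM UTC on Aug 11.
Tashkent is UTC+5:00: 3:48 AM + 5:00 = 8:48 AM on Aug 11.

8:48 AM on Aug 11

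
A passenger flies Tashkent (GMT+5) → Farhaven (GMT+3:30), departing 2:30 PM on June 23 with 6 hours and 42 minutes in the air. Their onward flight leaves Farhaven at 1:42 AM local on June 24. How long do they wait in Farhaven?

6 hours

Convert departure to UTC: 2:30 PM − 5:00 = 9:30 AM UTC on Jun 23.
Add 6 hours 42 minutes flight time → 4:12 PM UTC.
Farhaven is UTC+3:30, so local arrival = 4:12 PM + 3:30 = 7:42 PM on Jun 23.
Layover = 1:42 AM − 7:42 PM (+1 day) = 6 hours.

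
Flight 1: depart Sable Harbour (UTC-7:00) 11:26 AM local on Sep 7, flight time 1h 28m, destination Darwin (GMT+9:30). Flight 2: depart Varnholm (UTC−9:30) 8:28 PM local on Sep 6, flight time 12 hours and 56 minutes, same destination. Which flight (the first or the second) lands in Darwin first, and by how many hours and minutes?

the second, by 1 hour

Flight 1 in UTC: 11:26 AM + 7:00 = 6:26 PM on Sep 7.
+1 hour and 28 minutes → arrive 7:54 PM UTC on Sep 7.
Flight 2 in UTC: 8:28 PM + 9:30 = 5:58 AM on Sep 7.
+12 hours 56 minutes → arrive 6:54 PM UTC on Sep 7.
Flight 2 lands earlier by 1 hour.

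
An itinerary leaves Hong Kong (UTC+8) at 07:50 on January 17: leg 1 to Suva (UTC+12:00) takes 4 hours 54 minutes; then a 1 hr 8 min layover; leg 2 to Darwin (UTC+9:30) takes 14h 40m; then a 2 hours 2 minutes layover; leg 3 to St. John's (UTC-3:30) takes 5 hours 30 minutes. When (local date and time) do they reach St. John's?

00:34 on January 18

Convert departure to UTC: 07:50 − 8:00 = 23:50 UTC on Jan 16.
Add 4 hours and 54 minutes leg 1 → 04:44 UTC (Jan 17).
Add 1 hour and 8 minutes layover in Suva → 05:52 UTC.
Add 14 hours 40 minutes leg 2 → 20:32 UTC.
Add 2 hours and 2 minutes layover in Darwin → 22:34 UTC.
Add 5 hours 30 minutes leg 3 → 04:04 UTC (Jan 18).
St. John's is UTC−3:30, so local arrival = 04:04 − 3:30 = 00:34 on Jan 18.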